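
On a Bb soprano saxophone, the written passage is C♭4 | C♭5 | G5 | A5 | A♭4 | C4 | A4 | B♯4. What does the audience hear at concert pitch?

Bbb3 Bbb4 F5 G5 Gb4 Bb3 G4 A#4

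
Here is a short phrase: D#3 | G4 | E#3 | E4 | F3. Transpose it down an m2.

A minor second down from D#3 gives C##3.
G4 down a minor second is F#4.
E#3: a second down reaches D, and 1 semitone makes it D##3.
E4 down a minor second is D#4.
F3: a second down reaches E, and 1 semitone makes it E3.

C##3 F#4 D##3 D#4 E3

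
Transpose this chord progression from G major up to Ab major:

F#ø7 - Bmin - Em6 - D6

G major up to Ab major is a minor second; each chord root moves by that interval while the quality stays the same.
F#ø7: root F# up a minor second → G, giving Gø7.
Bmin: root B up a minor second → C, giving Cmin.
Em6: root E up a minor second → F, giving Fm6.
D6: root D up a minor second → Eb, giving Eb6.

Gø7 Cmin Fm6 Eb6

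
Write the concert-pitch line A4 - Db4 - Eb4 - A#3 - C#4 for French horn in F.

The French horn in F sounds a perfect fifth below written, so the written part must be a perfect fifth above concert — transpose each note up.
A4 becomes E5
Db4 becomes Ab4
Eb4 becomes Bb4
A#3 becomes E#4
C#4 becomes G#4

E5 Ab4 Bb4 E#4 G#4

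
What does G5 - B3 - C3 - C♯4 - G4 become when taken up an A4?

G5 -> C#6
B3 -> E#4
C3 -> F#3
C#4 -> F##4
G4 -> C#5

C#6 E#4 F#3 F##4 C#5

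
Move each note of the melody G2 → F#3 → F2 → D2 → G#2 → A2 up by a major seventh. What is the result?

F#3 E#4 E3 C#3 F##3 G#3

G2 up a major seventh is F#3.
F#3: a seventh up reaches E, and 11 semitones makes it E#4.
A major seventh up from F2 gives E3.
D2 up a major seventh is C#3.
A major seventh up from G#2 gives F##3.
A2: a seventh up reaches G, and 11 semitones makes it G#3.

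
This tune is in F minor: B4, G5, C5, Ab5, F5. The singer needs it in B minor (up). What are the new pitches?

E#5 C#6 F#5 D6 B5

F minor to B minor up is an augmented fourth, so every note moves up by that interval.
B4 → E#5
G5 → C#6
C5 → F#5
Ab5 → D6
F5 → B5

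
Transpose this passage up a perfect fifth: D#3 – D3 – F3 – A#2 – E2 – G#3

D#3 to A#3
D3 to A3
F3 to C4
A#2 to E#3
E2 to B2
G#3 to D#4

A#3 A3 C4 E#3 B2 D#4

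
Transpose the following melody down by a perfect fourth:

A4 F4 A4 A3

A4 down a perfect fourth is E4.
F4 down a perfect fourth is C4.
A4: a fourth down reaches E, and 5 semitones makes it E4.
A perfect fourth down from A3 gives E3.

E4 C4 E4 E3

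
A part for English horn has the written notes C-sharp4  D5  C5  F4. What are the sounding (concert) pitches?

F#3 G4 F4 Bb3

The English horn sounds a perfect fifth below written, so transpose each written note down a perfect fifth.
C#4 to F#3
D5 to G4
C5 to F4
F4 to Bb3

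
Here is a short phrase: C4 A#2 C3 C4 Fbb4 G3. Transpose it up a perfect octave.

C5 A#3 C4 C5 Fbb5 G4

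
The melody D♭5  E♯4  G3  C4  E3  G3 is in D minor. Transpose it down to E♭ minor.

Ebb4 F#3 Ab2 Db3 F2 Ab2

D minor to E♭ minor down is a major seventh, so every note moves down by that interval.
Db5 becomes Ebb4
E#4 becomes F#3
G3 becomes Ab2
C4 becomes Db3
E3 becomes F2
G3 becomes Ab2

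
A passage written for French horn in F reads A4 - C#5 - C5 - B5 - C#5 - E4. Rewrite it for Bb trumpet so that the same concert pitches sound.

E4 G#4 G4 F#5 G#4 B3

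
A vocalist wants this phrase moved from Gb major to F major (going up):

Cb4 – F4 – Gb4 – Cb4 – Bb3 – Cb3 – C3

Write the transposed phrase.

Bb4 E5 F5 Bb4 A4 Bb3 B3

Gb major to F major up is a major seventh, so every note moves up by that interval.
Cb4 gives Bb4
F4 gives E5
Gb4 gives F5
Cb4 gives Bb4
Bb3 gives A4
Cb3 gives Bb3
C3 gives B3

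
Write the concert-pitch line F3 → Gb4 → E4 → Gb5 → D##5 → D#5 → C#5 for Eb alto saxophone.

The Eb alto saxophone sounds a major sixth below written, so the written part must be a major sixth above concert — transpose each note up.
F3 to D4
Gb4 to Eb5
E4 to C#5
Gb5 to Eb6
D##5 to B##5
D#5 to B#5
C#5 to A#5

D4 Eb5 C#5 Eb6 B##5 B#5 A#5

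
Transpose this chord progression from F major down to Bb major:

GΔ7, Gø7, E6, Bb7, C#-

CΔ7 Cø7 A6 Eb7 F#-

F major down to Bb major is a perfect fifth; each chord root moves by that interval while the quality stays the same.
GΔ7: root G down a perfect fifth → C, giving CΔ7.
Gø7: root G down a perfect fifth → C, giving Cø7.
E6: root E down a perfect fifth → A, giving A6.
Bb7: root Bb down a perfect fifth → Eb, giving Eb7.
C#-: root C# down a perfect fifth → F#, giving F#-.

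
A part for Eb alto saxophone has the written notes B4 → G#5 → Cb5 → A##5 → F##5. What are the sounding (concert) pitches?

D4 B4 Ebb4 C##5 A#4

The Eb alto saxophone sounds a major sixth below written, so transpose each written note down a major sixth.
B4 gives D4
G#5 gives B4
Cb5 gives Ebb4
A##5 gives C##5
F##5 gives A#4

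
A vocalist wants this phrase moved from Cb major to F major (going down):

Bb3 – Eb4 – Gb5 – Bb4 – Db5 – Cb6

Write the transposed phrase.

From Cb down to F is a diminished fifth; apply that to each pitch.
Bb3 gives E3
Eb4 gives A3
Gb5 gives C5
Bb4 gives E4
Db5 gives G4
Cb6 gives F5

E3 A3 C5 E4 G4 F5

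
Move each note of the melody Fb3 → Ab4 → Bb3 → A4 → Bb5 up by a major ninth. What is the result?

Fb3 -> Gb4
Ab4 -> Bb5
Bb3 -> C5
A4 -> B5
Bb5 -> C7

Gb4 Bb5 C5 B5 C7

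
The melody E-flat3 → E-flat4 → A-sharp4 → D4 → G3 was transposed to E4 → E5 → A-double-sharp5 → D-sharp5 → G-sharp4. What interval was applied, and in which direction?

up an augmented octave

From Eb3 to E4 is 8 letter names — an octave of some quality.
Eb3 to E4 is 13 semitones, which makes it an augmented octave; the second version is higher, so the direction is up.
Checking another pair — G3 → G#4 — gives the same interval.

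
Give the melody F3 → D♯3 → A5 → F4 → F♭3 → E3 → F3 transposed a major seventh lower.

F3: a seventh down reaches G, and 11 semitones makes it Gb2.
D#3: a seventh down reaches E, and 11 semitones makes it E2.
A5 down a major seventh is Bb4.
F4: a seventh down reaches G, and 11 semitones makes it Gb3.
Fb3 down a major seventh is Gbb2.
E3 down a major seventh is F2.
F3: a seventh down reaches G, and 11 semitones makes it Gb2.

Gb2 E2 Bb4 Gb3 Gbb2 F2 Gb2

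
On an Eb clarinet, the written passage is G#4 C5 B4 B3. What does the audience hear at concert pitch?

Written C4 on the Eb clarinet sounds as Eb4, a minor third higher; apply that shift to every note.
G#4 → B4
C5 → Eb5
B4 → D5
B3 → D4

B4 Eb5 D5 D4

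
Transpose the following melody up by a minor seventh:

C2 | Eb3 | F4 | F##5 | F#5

Bb2 Db4 Eb5 E#6 E6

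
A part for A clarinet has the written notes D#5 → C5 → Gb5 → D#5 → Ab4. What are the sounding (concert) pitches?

B#4 A4 Eb5 B#4 F4

Written C4 on the A clarinet sounds as A3, a minor third lower; apply that shift to every note.
D#5 becomes B#4
C5 becomes A4
Gb5 becomes Eb5
D#5 becomes B#4
Ab4 becomes F4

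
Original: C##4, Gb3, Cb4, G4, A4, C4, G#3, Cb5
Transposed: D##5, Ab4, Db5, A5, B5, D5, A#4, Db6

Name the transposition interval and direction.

From C##4 to D##5 is 9 letter names — a ninth of some quality.
C##4 to D##5 is 14 semitones, which makes it a major ninth; the second version is higher, so the direction is up.
Checking another pair — Cb5 → Db6 — gives the same interval.

up a major ninth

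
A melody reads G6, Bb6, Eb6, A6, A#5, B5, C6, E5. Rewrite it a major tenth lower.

Eb5 Gb5 Cb5 F5 F#4 G4 Ab4 C4

G6 down a major tenth is Eb5.
Bb6: a tenth down reaches G, and 16 semitones makes it Gb5.
Eb6 down a major tenth is Cb5.
A6: a tenth down reaches F, and 16 semitones makes it F5.
A major tenth down from A#5 gives F#4.
B5 down a major tenth is G4.
C6: a tenth down reaches A, and 16 semitones makes it Ab4.
E5: a tenth down reaches C, and 16 semitones makes it C4.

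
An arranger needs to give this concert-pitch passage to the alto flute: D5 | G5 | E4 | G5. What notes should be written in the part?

G5 C6 A4 C6

The alto flute sounds a perfect fourth below written, so the written part must be a perfect fourth above concert — transpose each note up.
D5 to G5
G5 to C6
E4 to A4
G5 to C6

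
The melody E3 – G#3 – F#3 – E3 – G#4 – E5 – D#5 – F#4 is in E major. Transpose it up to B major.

From E up to B is a perfect fifth; apply that to each pitch.
E3 becomes B3
G#3 becomes D#4
F#3 becomes C#4
E3 becomes B3
G#4 becomes D#5
E5 becomes B5
D#5 becomes A#5
F#4 becomes C#5

B3 D#4 C#4 B3 D#5 B5 A#5 C#5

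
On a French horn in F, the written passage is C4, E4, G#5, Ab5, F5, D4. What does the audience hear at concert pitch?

F3 A3 C#5 Db5 Bb4 G3

Written C4 on the French horn in F sounds as F3, a perfect fifth lower; apply that shift to every note.
C4 becomes F3
E4 becomes A3
G#5 becomes C#5
Ab5 becomes Db5
F5 becomes Bb4
D4 becomes G3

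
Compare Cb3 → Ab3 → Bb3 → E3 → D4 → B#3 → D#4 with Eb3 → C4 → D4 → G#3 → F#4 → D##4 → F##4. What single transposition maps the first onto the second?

up a major third

From Cb3 to Eb3 is 3 letter names — a third of some quality.
Cb3 to Eb3 is 4 semitones, which makes it a major third; the second version is higher, so the direction is up.
Checking another pair — D#4 → F##4 — gives the same interval.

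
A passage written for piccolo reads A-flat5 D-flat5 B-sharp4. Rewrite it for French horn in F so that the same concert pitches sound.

Eb7 Ab6 F##6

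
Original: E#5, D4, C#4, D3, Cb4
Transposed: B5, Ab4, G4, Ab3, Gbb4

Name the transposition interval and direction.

up a diminished fifth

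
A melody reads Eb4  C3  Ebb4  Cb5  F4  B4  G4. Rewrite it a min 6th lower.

G3 E2 Gb3 Eb4 A3 D#4 B3

Eb4 gives G3
C3 gives E2
Ebb4 gives Gb3
Cb5 gives Eb4
F4 gives A3
B4 gives D#4
G4 gives B3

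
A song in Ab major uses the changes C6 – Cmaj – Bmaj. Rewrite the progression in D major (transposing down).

Ab major down to D major is a diminished fifth; each chord root moves by that interval while the quality stays the same.
C6: root C down a diminished fifth → F#, giving F#6.
Cmaj: root C down a diminished fifth → F#, giving F#maj.
Bmaj: root B down a diminished fifth → E#, giving E#maj.

F#6 F#maj E#maj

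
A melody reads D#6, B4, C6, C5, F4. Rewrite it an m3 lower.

D#6 becomes B#5
B4 becomes G#4
C6 becomes A5
C5 becomes A4
F4 becomes D4

B#5 G#4 A5 A4 D4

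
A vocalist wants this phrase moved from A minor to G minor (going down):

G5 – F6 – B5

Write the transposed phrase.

F5 Eb6 A5

A minor to G minor down is a major second, so every note moves down by that interval.
G5 to F5
F6 to Eb6
B5 to A5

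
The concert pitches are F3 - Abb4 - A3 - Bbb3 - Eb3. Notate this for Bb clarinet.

G3 Bbb4 B3 Cb4 F3

Written C4 sounds as Bb3 on the Bb clarinet, so concert pitches are written a major second up.
F3 gives G3
Abb4 gives Bbb4
A3 gives B3
Bbb3 gives Cb4
Eb3 gives F3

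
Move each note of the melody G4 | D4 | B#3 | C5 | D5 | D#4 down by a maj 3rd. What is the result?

Eb4 Bb3 G#3 Ab4 Bb4 B3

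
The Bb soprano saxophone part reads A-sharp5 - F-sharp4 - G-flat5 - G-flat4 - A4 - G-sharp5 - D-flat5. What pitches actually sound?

Written C4 on the Bb soprano saxophone sounds as Bb3, a major second lower; apply that shift to every note.
A#5 -> G#5
F#4 -> E4
Gb5 -> Fb5
Gb4 -> Fb4
A4 -> G4
G#5 -> F#5
Db5 -> Cb5

G#5 E4 Fb5 Fb4 G4 F#5 Cb5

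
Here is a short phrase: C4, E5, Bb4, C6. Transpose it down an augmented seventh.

An augmented seventh down from C4 gives Dbb3.
An augmented seventh down from E5 gives Fb4.
An augmented seventh down from Bb4 gives Cbb4.
An augmented seventh down from C6 gives Dbb5.

Dbb3 Fb4 Cbb4 Dbb5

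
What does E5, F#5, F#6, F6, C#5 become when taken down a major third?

C5 D5 D6 Db6 A4

E5: a third down reaches C, and 4 semitones makes it C5.
F#5 down a major third is D5.
A major third down from F#6 gives D6.
F6 down a major third is Db6.
C#5 down a major third is A4.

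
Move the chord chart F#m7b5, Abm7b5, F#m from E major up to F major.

E major up to F major is a minor second; each chord root moves by that interval while the quality stays the same.
F#m7b5: root F# up a minor second → G, giving Gm7b5.
Abm7b5: root Ab up a minor second → Bbb, giving Bbbm7b5.
F#m: root F# up a minor second → G, giving Gm.

Gm7b5 Bbbm7b5 Gm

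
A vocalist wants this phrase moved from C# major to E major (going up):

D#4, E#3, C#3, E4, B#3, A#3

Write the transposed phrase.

F#4 G#3 E3 G4 D#4 C#4

C# major to E major up is a minor third, so every note moves up by that interval.
D#4 becomes F#4
E#3 becomes G#3
C#3 becomes E3
E4 becomes G4
B#3 becomes D#4
A#3 becomes C#4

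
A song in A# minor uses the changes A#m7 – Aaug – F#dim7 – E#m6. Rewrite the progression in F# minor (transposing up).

F#m7 Faug Ddim7 C#m6

A# minor up to F# minor is a minor sixth; each chord root moves by that interval while the quality stays the same.
A#m7: root A# up a minor sixth → F#, giving F#m7.
Aaug: root A up a minor sixth → F, giving Faug.
F#dim7: root F# up a minor sixth → D, giving Ddim7.
E#m6: root E# up a minor sixth → C#, giving C#m6.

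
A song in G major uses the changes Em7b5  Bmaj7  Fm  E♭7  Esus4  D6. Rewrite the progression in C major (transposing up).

Am7b5 Emaj7 Bbm Ab7 Asus4 G6

G major up to C major is a perfect fourth; each chord root moves by that interval while the quality stays the same.
Em7b5: root E up a perfect fourth → A, giving Am7b5.
Bmaj7: root B up a perfect fourth → E, giving Emaj7.
Fm: root F up a perfect fourth → Bb, giving Bbm.
E♭7: root E♭ up a perfect fourth → Ab, giving Ab7.
Esus4: root E up a perfect fourth → A, giving Asus4.
D6: root D up a perfect fourth → G, giving G6.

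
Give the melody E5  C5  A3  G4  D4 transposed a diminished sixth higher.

E5 up a diminished sixth is Cb6.
A diminished sixth up from C5 gives Abb5.
A3 up a diminished sixth is Fb4.
G4 up a diminished sixth is Ebb5.
A diminished sixth up from D4 gives Bbb4.

Cb6 Abb5 Fb4 Ebb5 Bbb4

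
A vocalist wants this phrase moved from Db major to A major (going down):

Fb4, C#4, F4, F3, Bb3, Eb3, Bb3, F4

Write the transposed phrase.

Db major to A major down is a diminished fourth, so every note moves down by that interval.
Fb4 to C4
C#4 to G##3
F4 to C#4
F3 to C#3
Bb3 to F#3
Eb3 to B2
Bb3 to F#3
F4 to C#4

C4 G##3 C#4 C#3 F#3 B2 F#3 C#4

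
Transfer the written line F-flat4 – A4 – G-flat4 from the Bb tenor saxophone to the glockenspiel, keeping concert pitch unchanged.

First find concert pitch: the Bb tenor saxophone sounds a major ninth below written, so F-flat4 A4 G-flat4 sounds Ebb3 G3 Fb3.
Then write for glockenspiel: it sounds a perfect fifteenth above written, so the part must be a perfect fifteenth below concert.
Ebb3 → Ebb1
G3 → G1
Fb3 → Fb1

Ebb1 G1 Fb1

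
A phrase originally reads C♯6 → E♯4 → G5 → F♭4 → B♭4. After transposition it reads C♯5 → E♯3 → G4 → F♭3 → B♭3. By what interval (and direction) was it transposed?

From C#6 to C#5 is 8 letter names — an octave of some quality.
C#5 to C#6 is 12 semitones, which makes it a perfect octave; the second version is lower, so the direction is down.
Checking another pair — Bb4 → Bb3 — gives the same interval.

down a perfect octave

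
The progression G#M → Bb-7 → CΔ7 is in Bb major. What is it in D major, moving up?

Bb major up to D major is a major third; each chord root moves by that interval while the quality stays the same.
G#M: root G# up a major third → B#, giving B#M.
Bb-7: root Bb up a major third → D, giving D-7.
CΔ7: root C up a major third → E, giving EΔ7.

B#M D-7 EΔ7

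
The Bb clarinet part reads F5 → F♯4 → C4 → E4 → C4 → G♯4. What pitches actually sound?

Written C4 on the Bb clarinet sounds as Bb3, a major second lower; apply that shift to every note.
F5 -> Eb5
F#4 -> E4
C4 -> Bb3
E4 -> D4
C4 -> Bb3
G#4 -> F#4

Eb5 E4 Bb3 D4 Bb3 F#4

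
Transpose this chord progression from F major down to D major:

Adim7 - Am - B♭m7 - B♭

F#dim7 F#m Gm7 G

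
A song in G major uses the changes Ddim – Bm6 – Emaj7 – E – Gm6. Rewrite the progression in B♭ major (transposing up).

G major up to B♭ major is a minor third; each chord root moves by that interval while the quality stays the same.
Ddim: root D up a minor third → F, giving Fdim.
Bm6: root B up a minor third → D, giving Dm6.
Emaj7: root E up a minor third → G, giving Gmaj7.
E: root E up a minor third → G, giving G.
Gm6: root G up a minor third → Bb, giving Bbm6.

Fdim Dm6 Gmaj7 G Bbm6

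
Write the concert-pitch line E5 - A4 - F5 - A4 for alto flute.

The alto flute sounds a perfect fourth below written, so the written part must be a perfect fourth above concert — transpose each note up.
E5 to A5
A4 to D5
F5 to Bb5
A4 to D5

A5 D5 Bb5 D5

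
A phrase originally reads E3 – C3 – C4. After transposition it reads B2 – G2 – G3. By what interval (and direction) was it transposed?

down a perfect fourth

From E3 to B2 is 4 letter names — a fourth of some quality.
B2 to E3 is 5 semitones, which makes it a perfect fourth; the second version is lower, so the direction is down.
Checking another pair — C4 → G3 — gives the same interval.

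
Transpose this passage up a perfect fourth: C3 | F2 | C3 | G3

C3: a fourth up reaches F, and 5 semitones makes it F3.
A perfect fourth up from F2 gives Bb2.
A perfect fourth up from C3 gives F3.
G3: a fourth up reaches C, and 5 semitones makes it C4.

F3 Bb2 F3 C4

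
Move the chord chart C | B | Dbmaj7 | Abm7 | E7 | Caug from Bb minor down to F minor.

Bb minor down to F minor is a perfect fourth; each chord root moves by that interval while the quality stays the same.
C: root C down a perfect fourth → G, giving G.
B: root B down a perfect fourth → F#, giving F#.
Dbmaj7: root Db down a perfect fourth → Ab, giving Abmaj7.
Abm7: root Ab down a perfect fourth → Eb, giving Ebm7.
E7: root E down a perfect fourth → B, giving B7.
Caug: root C down a perfect fourth → G, giving Gaug.

G F# Abmaj7 Ebm7 B7 Gaug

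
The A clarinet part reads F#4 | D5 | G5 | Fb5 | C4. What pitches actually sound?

D#4 B4 E5 Db5 A3

The A clarinet sounds a minor third below written, so transpose each written note down a minor third.
F#4 becomes D#4
D5 becomes B4
G5 becomes E5
Fb5 becomes Db5
C4 becomes A3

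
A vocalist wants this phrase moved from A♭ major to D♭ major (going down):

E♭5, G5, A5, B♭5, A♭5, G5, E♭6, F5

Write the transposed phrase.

Ab4 C5 D5 Eb5 Db5 C5 Ab5 Bb4

A♭ major to D♭ major down is a perfect fifth, so every note moves down by that interval.
Eb5 gives Ab4
G5 gives C5
A5 gives D5
Bb5 gives Eb5
Ab5 gives Db5
G5 gives C5
Eb6 gives Ab5
F5 gives Bb4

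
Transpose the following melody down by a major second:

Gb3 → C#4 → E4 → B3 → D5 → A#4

Fb3 B3 D4 A3 C5 G#4

Gb3 down a major second is Fb3.
A major second down from C#4 gives B3.
A major second down from E4 gives D4.
A major second down from B3 gives A3.
A major second down from D5 gives C5.
A#4 down a major second is G#4.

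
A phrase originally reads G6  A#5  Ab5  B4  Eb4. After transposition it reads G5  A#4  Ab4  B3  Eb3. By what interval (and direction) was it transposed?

down a perfect octave

From G6 to G5 is 8 letter names — an octave of some quality.
G5 to G6 is 12 semitones, which makes it a perfect octave; the second version is lower, so the direction is down.
Checking another pair — Eb4 → Eb3 — gives the same interval.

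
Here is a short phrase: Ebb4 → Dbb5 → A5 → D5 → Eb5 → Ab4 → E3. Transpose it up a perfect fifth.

Bbb4 Abb5 E6 A5 Bb5 Eb5 B3

A perfect fifth up from Ebb4 gives Bbb4.
Dbb5 up a perfect fifth is Abb5.
A5 up a perfect fifth is E6.
A perfect fifth up from D5 gives A5.
Eb5: a fifth up reaches B, and 7 semitones makes it Bb5.
Ab4: a fifth up reaches E, and 7 semitones makes it Eb5.
E3: a fifth up reaches B, and 7 semitones makes it B3.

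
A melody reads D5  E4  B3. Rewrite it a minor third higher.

D5 up a minor third is F5.
E4: a third up reaches G, and 3 semitones makes it G4.
B3: a third up reaches D, and 3 semitones makes it D4.

F5 G4 D4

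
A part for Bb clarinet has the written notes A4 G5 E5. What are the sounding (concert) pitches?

Written C4 on the Bb clarinet sounds as Bb3, a major second lower; apply that shift to every note.
A4 gives G4
G5 gives F5
E5 gives D5

G4 F5 D5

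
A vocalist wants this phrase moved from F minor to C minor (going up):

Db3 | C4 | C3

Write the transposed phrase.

Ab3 G4 G3

F minor to C minor up is a perfect fifth, so every note moves up by that interval.
Db3 -> Ab3
C4 -> G4
C3 -> G3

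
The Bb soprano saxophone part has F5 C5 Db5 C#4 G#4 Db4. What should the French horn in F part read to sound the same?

Bb5 F5 Gb5 F#4 C#5 Gb4

First find concert pitch: the Bb soprano saxophone sounds a major second below written, so F5 C5 Db5 C#4 G#4 Db4 sounds Eb5 Bb4 Cb5 B3 F#4 Cb4.
Then write for French horn in F: it sounds a perfect fifth below written, so the part must be a perfect fifth above concert.
Eb5 → Bb5
Bb4 → F5
Cb5 → Gb5
B3 → F#4
F#4 → C#5
Cb4 → Gb4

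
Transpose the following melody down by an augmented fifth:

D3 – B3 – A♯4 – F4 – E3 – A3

Gb2 Eb3 D4 Bbb3 Ab2 Db3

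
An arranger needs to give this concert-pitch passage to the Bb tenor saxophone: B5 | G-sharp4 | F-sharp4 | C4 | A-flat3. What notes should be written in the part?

C#7 A#5 G#5 D5 Bb4

The Bb tenor saxophone sounds a major ninth below written, so the written part must be a major ninth above concert — transpose each note up.
B5 becomes C#7
G#4 becomes A#5
F#4 becomes G#5
C4 becomes D5
Ab3 becomes Bb4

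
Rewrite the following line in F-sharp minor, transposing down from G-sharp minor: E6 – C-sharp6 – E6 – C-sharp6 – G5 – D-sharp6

From G-sharp down to F-sharp is a major second; apply that to each pitch.
E6 becomes D6
C#6 becomes B5
E6 becomes D6
C#6 becomes B5
G5 becomes F5
D#6 becomes C#6

D6 B5 D6 B5 F5 C#6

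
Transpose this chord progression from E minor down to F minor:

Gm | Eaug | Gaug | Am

Abm Faug Abaug Bbm

E minor down to F minor is a major seventh; each chord root moves by that interval while the quality stays the same.
Gm: root G down a major seventh → Ab, giving Abm.
Eaug: root E down a major seventh → F, giving Faug.
Gaug: root G down a major seventh → Ab, giving Abaug.
Am: root A down a major seventh → Bb, giving Bbm.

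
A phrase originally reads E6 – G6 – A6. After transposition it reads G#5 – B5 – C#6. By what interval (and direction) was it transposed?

down a minor sixth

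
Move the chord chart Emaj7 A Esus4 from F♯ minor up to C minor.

F♯ minor up to C minor is a diminished fifth; each chord root moves by that interval while the quality stays the same.
Emaj7: root E up a diminished fifth → Bb, giving Bbmaj7.
A: root A up a diminished fifth → Eb, giving Eb.
Esus4: root E up a diminished fifth → Bb, giving Bbsus4.

Bbmaj7 Eb Bbsus4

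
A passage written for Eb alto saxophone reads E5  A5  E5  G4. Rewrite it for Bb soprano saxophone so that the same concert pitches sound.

A4 D5 A4 C4

First find concert pitch: the Eb alto saxophone sounds a major sixth below written, so E5 A5 E5 G4 sounds G4 C5 G4 Bb3.
Then write for Bb soprano saxophone: it sounds a major second below written, so the part must be a major second above concert.
G4 → A4
C5 → D5
G4 → A4
Bb3 → C4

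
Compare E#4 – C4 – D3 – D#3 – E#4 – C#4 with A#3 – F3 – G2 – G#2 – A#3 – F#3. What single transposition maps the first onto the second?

down a perfect fifth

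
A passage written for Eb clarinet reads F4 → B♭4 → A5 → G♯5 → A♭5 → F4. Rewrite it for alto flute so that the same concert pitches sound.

Db5 Gb5 F6 E6 Fb6 Db5

First find concert pitch: the Eb clarinet sounds a minor third above written, so F4 B♭4 A5 G♯5 A♭5 F4 sounds Ab4 Db5 C6 B5 Cb6 Ab4.
Then write for alto flute: it sounds a perfect fourth below written, so the part must be a perfect fourth above concert.
Ab4 → Db5
Db5 → Gb5
C6 → F6
B5 → E6
Cb6 → Fb6
Ab4 → Db5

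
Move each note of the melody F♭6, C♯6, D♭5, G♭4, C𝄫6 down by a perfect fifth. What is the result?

Bbb5 F#5 Gb4 Cb4 Fbb5

Fb6 down a perfect fifth is Bbb5.
C#6: a fifth down reaches F, and 7 semitones makes it F#5.
Db5: a fifth down reaches G, and 7 semitones makes it Gb4.
Gb4 down a perfect fifth is Cb4.
A perfect fifth down from Cbb6 gives Fbb5.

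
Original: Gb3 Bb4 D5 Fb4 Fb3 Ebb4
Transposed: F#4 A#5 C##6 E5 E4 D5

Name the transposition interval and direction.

up an augmented seventh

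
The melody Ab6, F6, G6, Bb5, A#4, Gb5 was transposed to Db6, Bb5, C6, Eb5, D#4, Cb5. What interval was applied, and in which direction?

From Ab6 to Db6 is 5 letter names — a fifth of some quality.
Db6 to Ab6 is 7 semitones, which makes it a perfect fifth; the second version is lower, so the direction is down.
Checking another pair — Gb5 → Cb5 — gives the same interval.

down a perfect fifth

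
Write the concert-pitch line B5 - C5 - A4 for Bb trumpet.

Written C4 sounds as Bb3 on the Bb trumpet, so concert pitches are written a major second up.
B5 becomes C#6
C5 becomes D5
A4 becomes B4

C#6 D5 B4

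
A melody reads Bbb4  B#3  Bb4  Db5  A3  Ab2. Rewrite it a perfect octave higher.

Bbb5 B#4 Bb5 Db6 A4 Ab3

Bbb4 → Bbb5
B#3 → B#4
Bb4 → Bb5
Db5 → Db6
A3 → A4
Ab2 → Ab3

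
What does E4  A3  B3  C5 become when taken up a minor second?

E4 -> F4
A3 -> Bb3
B3 -> C4
C5 -> Db5

F4 Bb3 C4 Db5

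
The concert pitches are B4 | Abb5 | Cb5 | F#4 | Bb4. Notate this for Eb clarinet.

G#4 Fb5 Ab4 D#4 G4

Written C4 sounds as Eb4 on the Eb clarinet, so concert pitches are written a minor third down.
B4 to G#4
Abb5 to Fb5
Cb5 to Ab4
F#4 to D#4
Bb4 to G4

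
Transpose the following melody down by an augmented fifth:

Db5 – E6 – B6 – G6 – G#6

Gbb4 Ab5 Eb6 Cb6 C6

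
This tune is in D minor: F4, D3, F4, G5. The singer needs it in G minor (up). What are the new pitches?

Bb4 G3 Bb4 C6

From D up to G is a perfect fourth; apply that to each pitch.
F4 gives Bb4
D3 gives G3
F4 gives Bb4
G5 gives C6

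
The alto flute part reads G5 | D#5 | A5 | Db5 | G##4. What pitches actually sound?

The alto flute sounds a perfect fourth below written, so transpose each written note down a perfect fourth.
G5 becomes D5
D#5 becomes A#4
A5 becomes E5
Db5 becomes Ab4
G##4 becomes D##4

D5 A#4 E5 Ab4 D##4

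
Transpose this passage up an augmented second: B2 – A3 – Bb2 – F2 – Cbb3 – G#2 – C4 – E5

C##3 B#3 C#3 G#2 Db3 A##2 D#4 F##5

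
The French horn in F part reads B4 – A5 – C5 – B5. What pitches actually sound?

E4 D5 F4 E5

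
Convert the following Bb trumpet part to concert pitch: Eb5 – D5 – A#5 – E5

Db5 C5 G#5 D5

Written C4 on the Bb trumpet sounds as Bb3, a major second lower; apply that shift to every note.
Eb5 gives Db5
D5 gives C5
A#5 gives G#5
E5 gives D5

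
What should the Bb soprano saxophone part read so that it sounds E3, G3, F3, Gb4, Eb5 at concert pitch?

F#3 A3 G3 Ab4 F5

Written C4 sounds as Bb3 on the Bb soprano saxophone, so concert pitches are written a major second up.
E3 becomes F#3
G3 becomes A3
F3 becomes G3
Gb4 becomes Ab4
Eb5 becomes F5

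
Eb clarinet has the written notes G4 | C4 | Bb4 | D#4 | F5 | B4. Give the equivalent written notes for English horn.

F5 Bb4 Ab5 C#5 Eb6 A5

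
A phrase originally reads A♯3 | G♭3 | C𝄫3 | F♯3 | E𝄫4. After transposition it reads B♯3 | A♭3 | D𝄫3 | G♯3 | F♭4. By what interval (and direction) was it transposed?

Take the first pair: A#3 → B#3. A to B spans 2 letter names, so the interval is some kind of second.
A#3 to B#3 is 2 semitones, which makes it a major second; the second version is higher, so the direction is up.
Checking another pair — Ebb4 → Fb4 — gives the same interval.

up a major second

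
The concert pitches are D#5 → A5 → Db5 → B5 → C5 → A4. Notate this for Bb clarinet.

The Bb clarinet sounds a major second below written, so the written part must be a major second above concert — transpose each note up.
D#5 becomes E#5
A5 becomes B5
Db5 becomes Eb5
B5 becomes C#6
C5 becomes D5
A4 becomes B4

E#5 B5 Eb5 C#6 D5 B4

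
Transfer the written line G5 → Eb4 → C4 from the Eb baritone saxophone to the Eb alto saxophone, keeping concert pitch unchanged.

First find concert pitch: the Eb baritone saxophone sounds a major thirteenth below written, so G5 Eb4 C4 sounds Bb3 Gb2 Eb2.
Then write for Eb alto saxophone: it sounds a major sixth below written, so the part must be a major sixth above concert.
Bb3 → G4
Gb2 → Eb3
Eb2 → C3

G4 Eb3 C3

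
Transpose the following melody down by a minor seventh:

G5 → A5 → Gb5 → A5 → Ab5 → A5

A4 B4 Ab4 B4 Bb4 B4

G5 down a minor seventh is A4.
A5: a seventh down reaches B, and 10 semitones makes it B4.
Gb5: a seventh down reaches A, and 10 semitones makes it Ab4.
A5: a seventh down reaches B, and 10 semitones makes it B4.
A minor seventh down from Ab5 gives Bb4.
A5 down a minor seventh is B4.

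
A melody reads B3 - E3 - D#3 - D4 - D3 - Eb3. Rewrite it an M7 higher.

A#4 D#4 C##4 C#5 C#4 D4

B3: a seventh up reaches A, and 11 semitones makes it A#4.
A major seventh up from E3 gives D#4.
A major seventh up from D#3 gives C##4.
A major seventh up from D4 gives C#5.
D3: a seventh up reaches C, and 11 semitones makes it C#4.
Eb3 up a major seventh is D4.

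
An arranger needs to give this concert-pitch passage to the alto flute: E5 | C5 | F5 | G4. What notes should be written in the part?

A5 F5 Bb5 C5

Written C4 sounds as G3 on the alto flute, so concert pitches are written a perfect fourth up.
E5 -> A5
C5 -> F5
F5 -> Bb5
G4 -> C5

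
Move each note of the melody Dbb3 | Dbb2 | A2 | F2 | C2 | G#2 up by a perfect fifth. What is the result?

Dbb3 up a perfect fifth is Abb3.
A perfect fifth up from Dbb2 gives Abb2.
A2 up a perfect fifth is E3.
A perfect fifth up from F2 gives C3.
A perfect fifth up from C2 gives G2.
A perfect fifth up from G#2 gives D#3.

Abb3 Abb2 E3 C3 G2 D#3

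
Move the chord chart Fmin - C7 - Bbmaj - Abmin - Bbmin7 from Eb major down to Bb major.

Eb major down to Bb major is a perfect fourth; each chord root moves by that interval while the quality stays the same.
Fmin: root F down a perfect fourth → C, giving Cmin.
C7: root C down a perfect fourth → G, giving G7.
Bbmaj: root Bb down a perfect fourth → F, giving Fmaj.
Abmin: root Ab down a perfect fourth → Eb, giving Ebmin.
Bbmin7: root Bb down a perfect fourth → F, giving Fmin7.

Cmin G7 Fmaj Ebmin Fmin7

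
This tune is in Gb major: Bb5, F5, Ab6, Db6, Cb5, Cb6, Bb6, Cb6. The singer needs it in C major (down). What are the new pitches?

Gb major to C major down is a diminished fifth, so every note moves down by that interval.
Bb5 to E5
F5 to B4
Ab6 to D6
Db6 to G5
Cb5 to F4
Cb6 to F5
Bb6 to E6
Cb6 to F5

E5 B4 D6 G5 F4 F5 E6 F5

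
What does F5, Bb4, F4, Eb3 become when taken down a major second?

Eb5 Ab4 Eb4 Db3

F5 down a major second is Eb5.
Bb4 down a major second is Ab4.
F4: a second down reaches E, and 2 semitones makes it Eb4.
Eb3 down a major second is Db3.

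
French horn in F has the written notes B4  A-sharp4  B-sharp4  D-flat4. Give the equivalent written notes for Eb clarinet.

C#4 B#3 C##4 Eb3

First find concert pitch: the French horn in F sounds a perfect fifth below written, so B4 A-sharp4 B-sharp4 D-flat4 sounds E4 D#4 E#4 Gb3.
Then write for Eb clarinet: it sounds a minor third above written, so the part must be a minor third below concert.
E4 → C#4
D#4 → B#3
E#4 → C##4
Gb3 → Eb3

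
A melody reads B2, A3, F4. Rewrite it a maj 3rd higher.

D#3 C#4 A4

B2 -> D#3
A3 -> C#4
F4 -> A4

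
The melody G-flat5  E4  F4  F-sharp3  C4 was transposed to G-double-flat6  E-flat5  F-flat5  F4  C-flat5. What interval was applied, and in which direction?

Take the first pair: Gb5 → Gbb6. G to G spans 8 letter names, so the interval is some kind of octave.
Gb5 to Gbb6 is 11 semitones, which makes it a diminished octave; the second version is higher, so the direction is up.
Checking another pair — C4 → Cb5 — gives the same interval.

up a diminished octave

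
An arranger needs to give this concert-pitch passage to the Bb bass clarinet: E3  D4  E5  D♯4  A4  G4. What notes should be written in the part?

F#4 E5 F#6 E#5 B5 A5

Written C4 sounds as Bb2 on the Bb bass clarinet, so concert pitches are written a major ninth up.
E3 becomes F#4
D4 becomes E5
E5 becomes F#6
D#4 becomes E#5
A4 becomes B5
G4 becomes A5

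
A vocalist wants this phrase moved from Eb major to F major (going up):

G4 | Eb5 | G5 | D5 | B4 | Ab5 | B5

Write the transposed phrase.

A4 F5 A5 E5 C#5 Bb5 C#6

From Eb up to F is a major second; apply that to each pitch.
G4 → A4
Eb5 → F5
G5 → A5
D5 → E5
B4 → C#5
Ab5 → Bb5
B5 → C#6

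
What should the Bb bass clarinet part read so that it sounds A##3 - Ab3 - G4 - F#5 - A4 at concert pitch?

B##4 Bb4 A5 G#6 B5

Written C4 sounds as Bb2 on the Bb bass clarinet, so concert pitches are written a major ninth up.
A##3 gives B##4
Ab3 gives Bb4
G4 gives A5
F#5 gives G#6
A4 gives B5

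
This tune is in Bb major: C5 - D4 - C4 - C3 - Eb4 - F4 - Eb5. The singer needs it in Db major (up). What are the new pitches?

Eb5 F4 Eb4 Eb3 Gb4 Ab4 Gb5

From Bb up to Db is a minor third; apply that to each pitch.
C5 gives Eb5
D4 gives F4
C4 gives Eb4
C3 gives Eb3
Eb4 gives Gb4
F4 gives Ab4
Eb5 gives Gb5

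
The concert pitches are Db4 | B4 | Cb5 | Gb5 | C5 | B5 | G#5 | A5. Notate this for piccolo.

Db3 B3 Cb4 Gb4 C4 B4 G#4 A4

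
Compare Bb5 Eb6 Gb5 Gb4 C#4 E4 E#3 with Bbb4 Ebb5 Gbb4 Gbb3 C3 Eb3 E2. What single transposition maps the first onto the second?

From Bb5 to Bbb4 is 8 letter names — an octave of some quality.
Bbb4 to Bb5 is 13 semitones, which makes it an augmented octave; the second version is lower, so the direction is down.
Checking another pair — E#3 → E2 — gives the same interval.

down an augmented octave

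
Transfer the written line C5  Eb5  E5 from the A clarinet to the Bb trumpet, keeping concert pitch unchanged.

First find concert pitch: the A clarinet sounds a minor third below written, so C5 Eb5 E5 sounds A4 C5 C#5.
Then write for Bb trumpet: it sounds a major second below written, so the part must be a major second above concert.
A4 → B4
C5 → D5
C#5 → D#5

B4 D5 D#5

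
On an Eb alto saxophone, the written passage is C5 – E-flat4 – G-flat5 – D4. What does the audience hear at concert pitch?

Eb4 Gb3 Bbb4 F3

The Eb alto saxophone sounds a major sixth below written, so transpose each written note down a major sixth.
C5 -> Eb4
Eb4 -> Gb3
Gb5 -> Bbb4
D4 -> F3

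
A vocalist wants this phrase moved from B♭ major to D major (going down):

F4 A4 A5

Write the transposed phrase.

From B♭ down to D is a minor sixth; apply that to each pitch.
F4 → A3
A4 → C#4
A5 → C#5

A3 C#4 C#5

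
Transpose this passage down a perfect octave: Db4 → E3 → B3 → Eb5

Db4 -> Db3
E3 -> E2
B3 -> B2
Eb5 -> Eb4

Db3 E2 B2 Eb4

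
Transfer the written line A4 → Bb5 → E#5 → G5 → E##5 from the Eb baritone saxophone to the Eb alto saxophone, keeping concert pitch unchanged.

A3 Bb4 E#4 G4 E##4

First find concert pitch: the Eb baritone saxophone sounds a major thirteenth below written, so A4 Bb5 E#5 G5 E##5 sounds C3 Db4 G#3 Bb3 G##3.
Then write for Eb alto saxophone: it sounds a major sixth below written, so the part must be a major sixth above concert.
C3 → A3
Db4 → Bb4
G#3 → E#4
Bb3 → G4
G##3 → E##4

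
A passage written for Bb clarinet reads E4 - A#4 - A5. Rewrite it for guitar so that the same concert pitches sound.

First find concert pitch: the Bb clarinet sounds a major second below written, so E4 A#4 A5 sounds D4 G#4 G5.
Then write for guitar: it sounds a perfect octave below written, so the part must be a perfect octave above concert.
D4 → D5
G#4 → G#5
G5 → G6

D5 G#5 G6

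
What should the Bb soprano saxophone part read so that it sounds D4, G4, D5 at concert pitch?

E4 A4 E5

Written C4 sounds as Bb3 on the Bb soprano saxophone, so concert pitches are written a major second up.
D4 gives E4
G4 gives A4
D5 gives E5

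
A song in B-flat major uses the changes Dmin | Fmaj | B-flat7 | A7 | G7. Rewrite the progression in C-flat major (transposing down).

Ebmin Gbmaj Cb7 Bb7 Ab7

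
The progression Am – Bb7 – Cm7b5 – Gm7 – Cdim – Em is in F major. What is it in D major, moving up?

F#m G7 Am7b5 Em7 Adim C#m

F major up to D major is a major sixth; each chord root moves by that interval while the quality stays the same.
Am: root A up a major sixth → F#, giving F#m.
Bb7: root Bb up a major sixth → G, giving G7.
Cm7b5: root C up a major sixth → A, giving Am7b5.
Gm7: root G up a major sixth → E, giving Em7.
Cdim: root C up a major sixth → A, giving Adim.
Em: root E up a major sixth → C#, giving C#m.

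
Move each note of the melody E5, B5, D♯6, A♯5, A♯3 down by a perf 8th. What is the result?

E5: an octave down reaches E, and 12 semitones makes it E4.
B5 down a perfect octave is B4.
A perfect octave down from D#6 gives D#5.
A#5 down a perfect octave is A#4.
A#3 down a perfect octave is A#2.

E4 B4 D#5 A#4 A#2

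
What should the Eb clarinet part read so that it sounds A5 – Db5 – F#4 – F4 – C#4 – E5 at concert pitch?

The Eb clarinet sounds a minor third above written, so the written part must be a minor third below concert — transpose each note down.
A5 to F#5
Db5 to Bb4
F#4 to D#4
F4 to D4
C#4 to A#3
E5 to C#5

F#5 Bb4 D#4 D4 A#3 C#5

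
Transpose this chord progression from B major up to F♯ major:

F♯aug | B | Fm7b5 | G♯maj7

B major up to F♯ major is a perfect fifth; each chord root moves by that interval while the quality stays the same.
F♯aug: root F♯ up a perfect fifth → C#, giving C#aug.
B: root B up a perfect fifth → F#, giving F#.
Fm7b5: root F up a perfect fifth → C, giving Cm7b5.
G♯maj7: root G♯ up a perfect fifth → D#, giving D#maj7.

C#aug F# Cm7b5 D#maj7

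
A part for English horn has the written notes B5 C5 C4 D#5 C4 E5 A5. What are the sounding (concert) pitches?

Written C4 on the English horn sounds as F3, a perfect fifth lower; apply that shift to every note.
B5 -> E5
C5 -> F4
C4 -> F3
D#5 -> G#4
C4 -> F3
E5 -> A4
A5 -> D5

E5 F4 F3 G#4 F3 A4 D5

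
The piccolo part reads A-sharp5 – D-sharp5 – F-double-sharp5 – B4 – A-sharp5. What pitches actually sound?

A#6 D#6 F##6 B5 A#6

Written C4 on the piccolo sounds as C5, a perfect octave higher; apply that shift to every note.
A#5 to A#6
D#5 to D#6
F##5 to F##6
B4 to B5
A#5 to A#6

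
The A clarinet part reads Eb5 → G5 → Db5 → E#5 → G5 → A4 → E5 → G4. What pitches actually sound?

C5 E5 Bb4 C##5 E5 F#4 C#5 E4

Written C4 on the A clarinet sounds as A3, a minor third lower; apply that shift to every note.
Eb5 becomes C5
G5 becomes E5
Db5 becomes Bb4
E#5 becomes C##5
G5 becomes E5
A4 becomes F#4
E5 becomes C#5
G4 becomes E4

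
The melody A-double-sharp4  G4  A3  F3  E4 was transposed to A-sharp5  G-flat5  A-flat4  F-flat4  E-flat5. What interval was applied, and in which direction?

Take the first pair: A##4 → A#5. A to A spans 8 letter names, so the interval is some kind of octave.
A##4 to A#5 is 11 semitones, which makes it a diminished octave; the second version is higher, so the direction is up.
Checking another pair — E4 → Eb5 — gives the same interval.

up a diminished octave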